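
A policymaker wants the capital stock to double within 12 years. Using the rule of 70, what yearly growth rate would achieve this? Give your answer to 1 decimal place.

5.8%

70 / 12 ≈ 5.83, so about 5.8% per year.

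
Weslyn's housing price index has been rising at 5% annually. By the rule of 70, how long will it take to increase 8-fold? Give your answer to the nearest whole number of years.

At 5% it doubles every 70/5 ≈ 14.00 years.
8 = 2^3, so 3 doublings → 42 years.

approximately 42 years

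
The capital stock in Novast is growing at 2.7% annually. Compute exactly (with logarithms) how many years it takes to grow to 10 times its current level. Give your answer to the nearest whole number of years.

86 years

t = ln(10) / ln(1 + 0.027) = 2.3026 / 0.026642 ≈ 86.43.
≈ 86 years.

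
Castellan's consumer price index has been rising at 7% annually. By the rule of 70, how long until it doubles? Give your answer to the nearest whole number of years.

approximately 10 years

At 7%, doubling takes about 70/7 = 10.00 years.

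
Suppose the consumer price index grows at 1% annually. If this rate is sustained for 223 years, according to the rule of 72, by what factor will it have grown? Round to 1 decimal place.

8.6 times

Doubles every ≈ 72.00 years (72/1).
223 years is 3.10 doublings; 2^3.10 ≈ 8.6×.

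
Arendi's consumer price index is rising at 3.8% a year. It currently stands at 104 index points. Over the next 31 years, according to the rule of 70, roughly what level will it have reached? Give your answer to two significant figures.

Doubling time ≈ 70/3.8 = 18.42 years.
31 years is 31/18.42 ≈ 1.68 doublings, a factor of 2^1.68 ≈ 3.20.
104 × 3.20 ≈ 330 index points.

around 330 index points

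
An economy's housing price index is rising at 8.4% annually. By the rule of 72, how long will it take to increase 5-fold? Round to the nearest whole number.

roughly 20 years

One doubling takes 72/8.4 = 8.57 years.
5× is log₂ 5 ≈ 2.32 doublings, so ≈ 2.32 × 8.57 = 20 years.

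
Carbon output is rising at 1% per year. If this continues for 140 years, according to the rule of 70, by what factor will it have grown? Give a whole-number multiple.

At 1% one doubling takes ≈ 70.00 years; 140 years is 2 of them, so ×4.

≈ 4 times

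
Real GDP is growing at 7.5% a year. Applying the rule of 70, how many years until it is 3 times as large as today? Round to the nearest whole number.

around 15 years

At 7.5% it doubles every 70/7.5 ≈ 9.33 years.
Reaching 3× takes log₂(3) ≈ 1.58 doublings.
1.58 × 9.33 ≈ 15 years.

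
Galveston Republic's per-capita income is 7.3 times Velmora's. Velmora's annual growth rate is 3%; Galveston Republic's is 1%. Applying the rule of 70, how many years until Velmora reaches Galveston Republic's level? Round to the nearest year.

Velmora gains on Galveston Republic at 3% − 1% = 2 points a year.
At that relative rate the gap halves every 70/2 ≈ 35.00 years.
A 7.3 times gap takes log₂(7.3) ≈ 2.87 halvings to close: 2.87 × 35.00 ≈ 100 years.

approximately 100 years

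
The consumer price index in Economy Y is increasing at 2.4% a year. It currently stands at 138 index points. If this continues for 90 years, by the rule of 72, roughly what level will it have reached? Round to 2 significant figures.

≈ 1100 index points

Doubling time ≈ 72/2.4 = 30.00 years.
90 years is 90/30.00 ≈ 3.00 doublings, a factor of 2^3.00 ≈ 8.00.
138 × 8.00 ≈ 1100 index points.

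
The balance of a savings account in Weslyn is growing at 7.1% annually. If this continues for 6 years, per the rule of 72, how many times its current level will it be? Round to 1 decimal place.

Doubles every ≈ 10.14 years (72/7.1).
6 years is 0.59 doublings; 2^0.59 ≈ 1.5×.

about 1.5 times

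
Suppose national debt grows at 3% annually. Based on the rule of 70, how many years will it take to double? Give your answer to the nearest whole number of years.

70/3 ≈ 23.33, so it doubles roughly every 23 years.

around 23 years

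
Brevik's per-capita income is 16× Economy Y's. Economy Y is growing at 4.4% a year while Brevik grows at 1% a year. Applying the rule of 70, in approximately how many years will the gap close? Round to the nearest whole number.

What matters is the difference: 3.4 pp.
Rule of 70 on the gap: the ratio halves every 70/3.4 ≈ 20.59 years.
A 16× gap closes after 4 halvings: 4 × 20.59 ≈ 82 years.

approximately 82 years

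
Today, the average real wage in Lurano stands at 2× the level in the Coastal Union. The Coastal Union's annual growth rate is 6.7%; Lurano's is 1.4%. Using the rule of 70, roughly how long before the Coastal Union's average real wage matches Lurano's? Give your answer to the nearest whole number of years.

around 13 years

the Coastal Union gains on Lurano at 6.7% − 1.4% = 5.3 points a year.
At that relative rate the gap halves every 70/5.3 ≈ 13.21 years.
A 2× gap closes after 1 halving: 1 × 13.21 ≈ 13 years.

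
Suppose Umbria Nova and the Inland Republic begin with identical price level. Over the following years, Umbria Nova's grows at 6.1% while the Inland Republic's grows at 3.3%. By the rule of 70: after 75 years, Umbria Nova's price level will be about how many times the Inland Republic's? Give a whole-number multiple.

around 8 times

Rate gap = 6.1% − 3.3% = 2.8 points.
The ratio doubles every 70/2.8 ≈ 25.00 years.
75/25.00 ≈ 3.00 doublings → ratio ≈ 2^3.00 ≈ 8.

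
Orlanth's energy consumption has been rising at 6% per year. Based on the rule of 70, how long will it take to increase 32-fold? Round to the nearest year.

≈ 58 years

Doubling time ≈ 70/6 = 11.67 years.
Getting to 32× needs 5 doublings: 5 × 11.67 ≈ 58 years.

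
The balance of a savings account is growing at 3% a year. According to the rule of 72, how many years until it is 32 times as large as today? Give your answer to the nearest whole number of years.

One doubling takes 72/3 = 24.00 years.
Getting to 32× needs 5 doublings: 5 × 24.00 ≈ 120 years.

approximately 120 years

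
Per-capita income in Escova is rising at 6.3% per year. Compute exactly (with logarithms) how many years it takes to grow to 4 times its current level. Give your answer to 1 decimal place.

t = ln(4) / ln(1 + 0.063) = 1.3863 / 0.061095 ≈ 22.69.

22.7 years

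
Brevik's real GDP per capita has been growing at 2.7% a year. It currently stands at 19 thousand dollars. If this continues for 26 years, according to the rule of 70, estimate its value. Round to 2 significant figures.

Doubling time ≈ 70/2.7 = 25.93 years.
26 years is 26/25.93 ≈ 1.00 doublings, a factor of 2^1.00 ≈ 2.00.
19 × 2.00 ≈ 38 thousand dollars.

approximately 38 thousand dollars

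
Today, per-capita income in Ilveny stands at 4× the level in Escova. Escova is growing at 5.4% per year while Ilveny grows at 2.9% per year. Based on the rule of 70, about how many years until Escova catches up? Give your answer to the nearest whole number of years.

≈ 56 years

The growth-rate gap is 5.4% − 2.9% = 2.5 percentage points.
So the ratio between them halves every 70/2.5 ≈ 28.00 years.
A 4× gap closes after 2 halvings: 2 × 28.00 ≈ 56 years.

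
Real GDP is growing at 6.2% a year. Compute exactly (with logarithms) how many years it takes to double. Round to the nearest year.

12 years

t = ln(2) / ln(1 + 0.062) = 0.6931 / 0.060154 ≈ 11.52.
≈ 12 years.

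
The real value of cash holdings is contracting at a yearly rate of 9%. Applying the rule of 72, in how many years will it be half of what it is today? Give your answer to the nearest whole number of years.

Halving time ≈ 72 / 9 = 8.00 → 8 years.

about 8 years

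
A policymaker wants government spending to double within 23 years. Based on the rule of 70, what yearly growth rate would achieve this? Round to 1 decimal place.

roughly 3.0% per year

70 / 23 ≈ 3.04, so about 3.0% per year.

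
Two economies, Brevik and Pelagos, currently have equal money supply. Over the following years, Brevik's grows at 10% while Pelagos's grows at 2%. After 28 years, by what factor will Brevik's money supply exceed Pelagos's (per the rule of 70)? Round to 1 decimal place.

Brevik pulls ahead at 8 pp per year, so the ratio doubles every 70/8 ≈ 8.75 years.
In 28 years that's 3.20 doublings: 2^3.20 ≈ 9.2.

about 9.2 times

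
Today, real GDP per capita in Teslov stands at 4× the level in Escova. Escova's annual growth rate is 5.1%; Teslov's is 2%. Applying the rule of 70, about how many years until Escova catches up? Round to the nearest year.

The growth-rate gap is 5.1% − 2% = 3.1 percentage points.
So the ratio between them halves every 70/3.1 ≈ 22.58 years.
A 4× gap closes after 2 halvings: 2 × 22.58 ≈ 45 years.

45 years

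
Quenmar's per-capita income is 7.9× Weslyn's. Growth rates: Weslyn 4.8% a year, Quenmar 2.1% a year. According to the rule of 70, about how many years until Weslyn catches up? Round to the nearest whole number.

≈ 77 years

What matters is the difference: 2.7 pp.
Rule of 70 on the gap: the ratio halves every 70/2.7 ≈ 25.93 years.
A 7.9× gap takes log₂(7.9) ≈ 2.98 halvings to close: 2.98 × 25.93 ≈ 77 years.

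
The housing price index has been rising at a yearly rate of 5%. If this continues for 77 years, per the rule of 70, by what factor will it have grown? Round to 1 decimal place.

Doubles every ≈ 14.00 years (70/5).
77 years is 5.50 doublings; 2^5.50 ≈ 45.3×.

around 45.3 times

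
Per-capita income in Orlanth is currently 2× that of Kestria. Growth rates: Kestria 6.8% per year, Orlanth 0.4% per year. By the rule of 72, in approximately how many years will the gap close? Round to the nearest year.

What matters is the difference: 6.4 pp.
Rule of 72 on the gap: the ratio halves every 72/6.4 ≈ 11.25 years.
A 2× gap closes after 1 halving: 1 × 11.25 ≈ 11 years.

around 11 years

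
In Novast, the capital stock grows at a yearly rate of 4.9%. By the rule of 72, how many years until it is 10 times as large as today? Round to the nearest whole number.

One doubling takes 72/4.9 = 14.69 years.
Reaching 10× takes log₂(10) ≈ 3.32 doublings.
3.32 × 14.69 ≈ 49 years.

≈ 49 years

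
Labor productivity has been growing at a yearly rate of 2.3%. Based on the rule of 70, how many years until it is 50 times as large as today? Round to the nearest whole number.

172 years

Doubling time ≈ 70/2.3 = 30.43 years.
Reaching 50× takes log₂(50) ≈ 5.64 doublings.
5.64 × 30.43 ≈ 172 years.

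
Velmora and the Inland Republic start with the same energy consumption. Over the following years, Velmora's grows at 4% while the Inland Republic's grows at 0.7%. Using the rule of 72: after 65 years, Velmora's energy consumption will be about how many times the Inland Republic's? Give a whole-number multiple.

Rate gap = 4% − 0.7% = 3.3 points.
The ratio doubles every 72/3.3 ≈ 21.82 years.
65/21.82 ≈ 2.98 doublings → ratio ≈ 2^2.98 ≈ 8.

about 8 times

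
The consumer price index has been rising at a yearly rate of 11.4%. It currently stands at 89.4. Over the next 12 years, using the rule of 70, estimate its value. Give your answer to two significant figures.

It doubles every 70/11.4 ≈ 6.14 years, so 12 years is 1.95 doublings.
2^1.95 ≈ 3.86; 89.4 × 3.86 ≈ 350.

roughly 350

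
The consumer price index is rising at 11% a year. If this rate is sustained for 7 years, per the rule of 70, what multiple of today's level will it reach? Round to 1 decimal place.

Doubles every ≈ 6.36 years (70/11).
7 years is 1.10 doublings; 2^1.10 ≈ 2.1×.

about 2.1 times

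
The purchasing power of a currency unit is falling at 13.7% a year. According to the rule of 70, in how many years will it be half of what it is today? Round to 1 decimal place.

Falling at 13.7%, it halves about every 70/13.7 = 5.11 years.

around 5.1 years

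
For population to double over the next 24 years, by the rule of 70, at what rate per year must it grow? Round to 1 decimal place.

roughly 2.9% per year

70 / 24 ≈ 2.92, so about 2.9% per year.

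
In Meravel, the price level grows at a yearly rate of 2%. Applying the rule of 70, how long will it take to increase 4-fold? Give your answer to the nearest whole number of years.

Doubling time ≈ 70/2 = 35.00 years.
4× is 2 doublings, so 2 × 35.00 ≈ 70 years.

around 70 years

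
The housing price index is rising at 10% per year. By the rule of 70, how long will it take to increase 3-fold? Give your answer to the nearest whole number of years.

Doubling time ≈ 70/10 = 7.00 years.
3× is log₂ 3 ≈ 1.58 doublings, so ≈ 1.58 × 7.00 = 11 years.

approximately 11 years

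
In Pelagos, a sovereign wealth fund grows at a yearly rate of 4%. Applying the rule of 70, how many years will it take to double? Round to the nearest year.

roughly 18 years

Doubling time ≈ 70 / 4 = 17.50 years.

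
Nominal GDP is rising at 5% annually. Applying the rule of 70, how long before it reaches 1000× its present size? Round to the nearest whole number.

At 5% it doubles every 70/5 ≈ 14.00 years.
Reaching 1000× takes log₂(1000) ≈ 9.97 doublings.
9.97 × 14.00 ≈ 140 years.

around 140 years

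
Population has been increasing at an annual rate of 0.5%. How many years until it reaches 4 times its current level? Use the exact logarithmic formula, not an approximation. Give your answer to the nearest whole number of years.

278 years

t = ln(4) / ln(1 + 0.005) = 1.3863 / 0.004988 ≈ 277.93.
≈ 278 years.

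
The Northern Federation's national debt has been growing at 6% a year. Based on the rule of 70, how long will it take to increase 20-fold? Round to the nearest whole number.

≈ 50 years

At 6% it doubles every 70/6 ≈ 11.67 years.
20× is log₂ 20 ≈ 4.32 doublings, so ≈ 4.32 × 11.67 = 50 years.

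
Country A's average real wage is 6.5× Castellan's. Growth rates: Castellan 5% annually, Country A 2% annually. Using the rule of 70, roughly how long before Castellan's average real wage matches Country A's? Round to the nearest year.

Castellan gains on Country A at 5% − 2% = 3 points a year.
At that relative rate the gap halves every 70/3 ≈ 23.33 years.
A 6.5× gap takes log₂(6.5) ≈ 2.70 halvings to close: 2.70 × 23.33 ≈ 63 years.

approximately 63 years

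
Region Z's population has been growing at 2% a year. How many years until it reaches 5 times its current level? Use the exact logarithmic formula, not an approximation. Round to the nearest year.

t = ln(5) / ln(1 + 0.02) = 1.6094 / 0.019803 ≈ 81.27.
≈ 81 years.

81 years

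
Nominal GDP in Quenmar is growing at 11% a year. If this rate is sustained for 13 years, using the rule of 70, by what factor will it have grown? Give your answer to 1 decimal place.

Doubles every ≈ 6.36 years (70/11).
13 years is 2.04 doublings; 2^2.04 ≈ 4.1×.

roughly 4.1 times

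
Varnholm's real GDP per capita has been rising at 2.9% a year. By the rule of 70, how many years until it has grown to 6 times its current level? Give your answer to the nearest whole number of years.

One doubling takes 70/2.9 = 24.14 years.
6× is log₂ 6 ≈ 2.58 doublings, so ≈ 2.58 × 24.14 = 62 years.

about 62 years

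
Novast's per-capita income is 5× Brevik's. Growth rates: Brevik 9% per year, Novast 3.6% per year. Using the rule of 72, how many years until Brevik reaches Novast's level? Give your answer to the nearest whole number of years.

Brevik gains on Novast at 9% − 3.6% = 5.4 points a year.
At that relative rate the gap halves every 72/5.4 ≈ 13.33 years.
A 5× gap takes log₂(5) ≈ 2.32 halvings to close: 2.32 × 13.33 ≈ 31 years.

about 31 years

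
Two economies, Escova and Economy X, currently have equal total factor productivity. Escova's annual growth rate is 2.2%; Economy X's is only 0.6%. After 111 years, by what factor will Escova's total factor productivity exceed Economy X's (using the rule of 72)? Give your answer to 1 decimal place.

about 5.5 times

Escova pulls ahead at 1.6 pp per year, so the ratio doubles every 72/1.6 ≈ 45.00 years.
In 111 years that's 2.47 doublings: 2^2.47 ≈ 5.5.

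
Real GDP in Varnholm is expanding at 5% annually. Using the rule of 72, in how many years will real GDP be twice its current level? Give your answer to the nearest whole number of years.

72/5 ≈ 14.40, so it doubles roughly every 14 years.

14 years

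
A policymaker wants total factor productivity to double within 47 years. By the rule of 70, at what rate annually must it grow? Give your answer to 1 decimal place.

70 / 47 ≈ 1.49, so about 1.5% annually.

approximately 1.5%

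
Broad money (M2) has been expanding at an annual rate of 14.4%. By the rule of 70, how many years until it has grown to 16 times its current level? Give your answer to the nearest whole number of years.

At 14.4% it doubles every 70/14.4 ≈ 4.86 years.
Getting to 16× needs 4 doublings: 4 × 4.86 ≈ 19 years.

around 19 years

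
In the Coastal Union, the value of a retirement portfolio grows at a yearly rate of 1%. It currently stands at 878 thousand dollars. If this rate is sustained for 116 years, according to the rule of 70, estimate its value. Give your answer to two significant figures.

≈ 2800 thousand dollars

Doubling time ≈ 70/1 = 70.00 years.
116 years is 116/70.00 ≈ 1.66 doublings, a factor of 2^1.66 ≈ 3.16.
878 × 3.16 ≈ 2800 thousand dollars.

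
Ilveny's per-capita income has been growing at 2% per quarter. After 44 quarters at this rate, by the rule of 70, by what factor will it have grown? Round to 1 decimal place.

around 2.4 times

Doubling time ≈ 70/2 = 35.00 quarters.
44 quarters / 35.00 ≈ 1.26 doublings → factor 2^1.26 ≈ 2.4.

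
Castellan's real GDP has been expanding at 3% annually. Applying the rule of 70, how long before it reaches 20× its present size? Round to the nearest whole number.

Doubling time ≈ 70/3 = 23.33 years.
Reaching 20× takes log₂(20) ≈ 4.32 doublings.
4.32 × 23.33 ≈ 101 years.

approximately 101 years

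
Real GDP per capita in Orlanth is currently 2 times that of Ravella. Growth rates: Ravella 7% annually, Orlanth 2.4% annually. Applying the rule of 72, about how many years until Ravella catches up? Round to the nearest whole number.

around 16 years

The growth-rate gap is 7% − 2.4% = 4.6 percentage points.
So the ratio between them halves every 72/4.6 ≈ 15.65 years.
A 2 times gap closes after 1 halving: 1 × 15.65 ≈ 16 years.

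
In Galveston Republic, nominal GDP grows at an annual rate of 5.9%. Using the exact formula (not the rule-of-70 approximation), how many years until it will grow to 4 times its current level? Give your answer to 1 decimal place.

24.2 years

t = ln(4) / ln(1 + 0.059) = 1.3863 / 0.057325 ≈ 24.18.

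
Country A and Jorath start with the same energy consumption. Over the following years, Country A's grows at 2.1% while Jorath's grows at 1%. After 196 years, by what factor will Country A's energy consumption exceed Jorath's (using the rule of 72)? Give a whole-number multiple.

Rate gap = 2.1% − 1% = 1.1 points.
The ratio doubles every 72/1.1 ≈ 65.45 years.
196/65.45 ≈ 2.99 doublings → ratio ≈ 2^2.99 ≈ 8.

roughly 8 times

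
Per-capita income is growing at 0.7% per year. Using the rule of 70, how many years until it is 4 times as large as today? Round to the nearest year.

At 0.7% it doubles every 70/0.7 ≈ 100.00 years.
Getting to 4× needs 2 doublings: 2 × 100.00 ≈ 200 years.

≈ 200 years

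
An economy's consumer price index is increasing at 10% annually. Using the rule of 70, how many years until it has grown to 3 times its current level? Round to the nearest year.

11 years

One doubling takes 70/10 = 7.00 years.
3× is log₂ 3 ≈ 1.58 doublings, so ≈ 1.58 × 7.00 = 11 years.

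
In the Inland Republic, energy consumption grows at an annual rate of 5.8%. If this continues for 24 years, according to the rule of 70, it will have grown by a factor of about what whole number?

Doubling time ≈ 70/5.8 = 12.07 years.
24/12.07 ≈ 2 doublings, so about 2^2 = 4×.

approximately 4 times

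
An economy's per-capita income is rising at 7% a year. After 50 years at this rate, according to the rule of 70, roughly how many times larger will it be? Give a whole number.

about 32 times

Doubling time ≈ 70/7 = 10.00 years.
50/10.00 ≈ 5 doublings, so about 2^5 = 32×.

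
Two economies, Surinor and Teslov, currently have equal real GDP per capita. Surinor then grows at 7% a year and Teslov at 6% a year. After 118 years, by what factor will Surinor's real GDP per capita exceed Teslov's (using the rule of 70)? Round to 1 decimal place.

Surinor pulls ahead at 1 pp per year, so the ratio doubles every 70/1 ≈ 70.00 years.
In 118 years that's 1.69 doublings: 2^1.69 ≈ 3.2.

around 3.2 times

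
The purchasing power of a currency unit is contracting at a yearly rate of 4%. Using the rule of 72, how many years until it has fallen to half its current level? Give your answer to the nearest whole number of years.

The rule works in reverse for decay: 72/4 ≈ 18.00 years to halve.

roughly 18 years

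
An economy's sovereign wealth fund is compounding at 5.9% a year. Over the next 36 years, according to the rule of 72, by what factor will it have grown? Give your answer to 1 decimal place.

roughly 7.7 times

Doubling time ≈ 72/5.9 = 12.20 years.
36 years / 12.20 ≈ 2.95 doublings → factor 2^2.95 ≈ 7.7.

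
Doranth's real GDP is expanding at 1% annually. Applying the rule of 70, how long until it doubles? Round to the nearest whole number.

approximately 70 years

70/1 ≈ 70.00, so it doubles roughly every 70 years.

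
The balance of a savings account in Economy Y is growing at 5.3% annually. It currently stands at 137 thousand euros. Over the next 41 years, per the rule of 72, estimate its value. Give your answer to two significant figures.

around 1100 thousand euros

Doubling time ≈ 72/5.3 = 13.58 years.
41 years is 41/13.58 ≈ 3.02 doublings, a factor of 2^3.02 ≈ 8.11.
137 × 8.11 ≈ 1100 thousand euros.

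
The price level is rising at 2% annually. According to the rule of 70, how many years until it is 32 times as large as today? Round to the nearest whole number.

At 2% it doubles every 70/2 ≈ 35.00 years.
32 = 2^5, so 5 doublings → 175 years.

≈ 175 years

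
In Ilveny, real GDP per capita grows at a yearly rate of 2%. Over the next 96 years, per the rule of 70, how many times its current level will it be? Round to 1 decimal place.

≈ 6.7 times

Doubles every ≈ 35.00 years (70/2).
96 years is 2.74 doublings; 2^2.74 ≈ 6.7×.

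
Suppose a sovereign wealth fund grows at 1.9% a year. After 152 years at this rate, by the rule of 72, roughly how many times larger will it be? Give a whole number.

approximately 16 times

Doubling time ≈ 72/1.9 = 37.89 years.
152/37.89 ≈ 4 doublings, so about 2^4 = 16×.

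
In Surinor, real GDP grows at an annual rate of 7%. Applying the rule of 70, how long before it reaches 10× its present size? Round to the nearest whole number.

approximately 33 years

Doubling time ≈ 70/7 = 10.00 years.
10× is log₂ 10 ≈ 3.32 doublings, so ≈ 3.32 × 10.00 = 33 years.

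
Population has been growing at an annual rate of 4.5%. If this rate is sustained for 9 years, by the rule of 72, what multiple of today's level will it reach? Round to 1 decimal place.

Doubling time ≈ 72/4.5 = 16.00 years.
9 years / 16.00 ≈ 0.56 doublings → factor 2^0.56 ≈ 1.5.

about 1.5 times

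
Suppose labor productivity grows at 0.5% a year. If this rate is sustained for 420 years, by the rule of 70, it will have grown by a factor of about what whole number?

70/0.5 ≈ 140.00 years per doubling.
420 years fits 3 doublings: 2^3 = 8.

roughly 8 times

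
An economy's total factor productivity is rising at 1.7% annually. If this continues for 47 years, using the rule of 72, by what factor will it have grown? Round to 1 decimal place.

Doubles every ≈ 42.35 years (72/1.7).
47 years is 1.11 doublings; 2^1.11 ≈ 2.2×.

around 2.2 times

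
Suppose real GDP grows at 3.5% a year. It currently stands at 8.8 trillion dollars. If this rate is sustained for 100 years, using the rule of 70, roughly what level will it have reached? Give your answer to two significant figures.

It doubles every 70/3.5 ≈ 20.00 years, so 100 years is 5.00 doublings.
2^5.00 ≈ 32.00; 8.8 × 32.00 ≈ 280 trillion dollars.

around 280 trillion dollars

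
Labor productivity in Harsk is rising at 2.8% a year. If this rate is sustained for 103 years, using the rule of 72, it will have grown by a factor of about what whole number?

roughly 16 times

Doubling time ≈ 72/2.8 = 25.71 years.
103/25.71 ≈ 4 doublings, so about 2^4 = 16×.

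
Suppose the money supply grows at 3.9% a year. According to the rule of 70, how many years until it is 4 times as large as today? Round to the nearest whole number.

about 36 years

One doubling takes 70/3.9 = 17.95 years.
4× is 2 doublings, so 2 × 17.95 ≈ 36 years.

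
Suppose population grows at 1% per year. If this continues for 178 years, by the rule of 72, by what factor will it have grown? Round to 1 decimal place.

Doubling time ≈ 72/1 = 72.00 years.
178 years / 72.00 ≈ 2.47 doublings → factor 2^2.47 ≈ 5.5.

about 5.5 times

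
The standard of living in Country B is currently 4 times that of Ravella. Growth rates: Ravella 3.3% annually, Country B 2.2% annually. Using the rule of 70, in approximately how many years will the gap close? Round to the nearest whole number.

≈ 127 years

The growth-rate gap is 3.3% − 2.2% = 1.1 percentage points.
So the ratio between them halves every 70/1.1 ≈ 63.64 years.
A 4 times gap closes after 2 halvings: 2 × 63.64 ≈ 127 years.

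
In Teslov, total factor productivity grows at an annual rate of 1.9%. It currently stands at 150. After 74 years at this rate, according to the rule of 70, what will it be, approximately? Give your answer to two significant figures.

It doubles every 70/1.9 ≈ 36.84 years, so 74 years is 2.01 doublings.
2^2.01 ≈ 4.03; 150 × 4.03 ≈ 600.

about 600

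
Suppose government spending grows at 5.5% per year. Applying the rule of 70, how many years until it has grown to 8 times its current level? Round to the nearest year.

One doubling takes 70/5.5 = 12.73 years.
8× is 3 doublings, so 3 × 12.73 ≈ 38 years.

approximately 38 years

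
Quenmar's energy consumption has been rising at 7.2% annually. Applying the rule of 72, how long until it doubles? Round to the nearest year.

roughly 10 years

Doubling time ≈ 72 / 7.2 = 10.00 years.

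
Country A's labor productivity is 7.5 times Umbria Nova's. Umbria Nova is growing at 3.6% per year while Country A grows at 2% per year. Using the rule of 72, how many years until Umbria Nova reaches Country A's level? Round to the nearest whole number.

What matters is the difference: 1.6 pp.
Rule of 72 on the gap: the ratio halves every 72/1.6 ≈ 45.00 years.
A 7.5 times gap takes log₂(7.5) ≈ 2.91 halvings to close: 2.91 × 45.00 ≈ 131 years.

131 years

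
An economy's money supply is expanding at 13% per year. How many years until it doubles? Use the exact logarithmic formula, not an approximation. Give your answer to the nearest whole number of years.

6 years

t = ln(2) / ln(1 + 0.13) = 0.6931 / 0.122218 ≈ 5.67.
≈ 6 years.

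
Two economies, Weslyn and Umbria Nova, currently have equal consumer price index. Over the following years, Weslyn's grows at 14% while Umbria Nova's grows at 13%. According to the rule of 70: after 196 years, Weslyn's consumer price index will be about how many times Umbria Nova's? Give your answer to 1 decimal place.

≈ 7.0 times

Weslyn pulls ahead at 1 pp per year, so the ratio doubles every 70/1 ≈ 70.00 years.
In 196 years that's 2.80 doublings: 2^2.80 ≈ 7.0.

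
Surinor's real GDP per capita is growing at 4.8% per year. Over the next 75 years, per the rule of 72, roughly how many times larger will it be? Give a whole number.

32 times

At 4.8% one doubling takes ≈ 15.00 years; 75 years is 5 of them, so ×32.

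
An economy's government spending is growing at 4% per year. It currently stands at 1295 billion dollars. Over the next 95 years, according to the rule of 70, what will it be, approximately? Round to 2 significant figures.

Doubling time ≈ 70/4 = 17.50 years.
95 years is 95/17.50 ≈ 5.43 doublings, a factor of 2^5.43 ≈ 43.11.
1295 × 43.11 ≈ 56000 billion dollars.

around 56000 billion dollars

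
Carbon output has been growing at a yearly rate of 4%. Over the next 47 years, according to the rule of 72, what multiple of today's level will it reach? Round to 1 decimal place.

6.1 times

Doubling time ≈ 72/4 = 18.00 years.
47 years / 18.00 ≈ 2.61 doublings → factor 2^2.61 ≈ 6.1.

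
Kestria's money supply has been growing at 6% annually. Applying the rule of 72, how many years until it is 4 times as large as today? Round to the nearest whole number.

approximately 24 years

Doubling time ≈ 72/6 = 12.00 years.
4× is 2 doublings, so 2 × 12.00 ≈ 24 years.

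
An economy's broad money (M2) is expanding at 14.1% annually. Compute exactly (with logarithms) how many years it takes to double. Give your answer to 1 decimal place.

5.3 years

t = ln(2) / ln(1 + 0.141) = 0.6931 / 0.131905 ≈ 5.25.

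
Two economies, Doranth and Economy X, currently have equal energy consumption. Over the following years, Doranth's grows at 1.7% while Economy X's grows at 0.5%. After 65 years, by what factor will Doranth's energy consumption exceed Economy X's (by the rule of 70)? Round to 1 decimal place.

roughly 2.2 times

Rate gap = 1.7% − 0.5% = 1.2 points.
The ratio doubles every 70/1.2 ≈ 58.33 years.
65/58.33 ≈ 1.11 doublings → ratio ≈ 2^1.11 ≈ 2.2.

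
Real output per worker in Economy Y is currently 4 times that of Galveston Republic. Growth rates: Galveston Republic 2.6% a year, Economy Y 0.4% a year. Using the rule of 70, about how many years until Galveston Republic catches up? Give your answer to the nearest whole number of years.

The growth-rate gap is 2.6% − 0.4% = 2.2 percentage points.
So the ratio between them halves every 70/2.2 ≈ 31.82 years.
A 4 times gap closes after 2 halvings: 2 × 31.82 ≈ 64 years.

around 64 years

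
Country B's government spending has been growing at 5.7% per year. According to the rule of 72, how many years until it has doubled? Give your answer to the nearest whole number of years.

about 13 years

72/5.7 ≈ 12.63, so it doubles roughly every 13 years.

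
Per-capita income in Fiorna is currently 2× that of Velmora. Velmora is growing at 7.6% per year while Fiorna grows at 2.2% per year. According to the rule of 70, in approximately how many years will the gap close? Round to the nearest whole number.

What matters is the difference: 5.4 pp.
Rule of 70 on the gap: the ratio halves every 70/5.4 ≈ 12.96 years.
A 2× gap closes after 1 halving: 1 × 12.96 ≈ 13 years.

about 13 years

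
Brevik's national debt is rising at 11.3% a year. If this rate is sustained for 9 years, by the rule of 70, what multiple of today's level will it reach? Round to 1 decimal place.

Doubling time ≈ 70/11.3 = 6.19 years.
9 years / 6.19 ≈ 1.45 doublings → factor 2^1.45 ≈ 2.7.

about 2.7 times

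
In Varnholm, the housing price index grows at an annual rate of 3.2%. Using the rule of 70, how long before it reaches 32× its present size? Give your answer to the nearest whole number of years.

about 109 years

One doubling takes 70/3.2 = 21.88 years.
Getting to 32× needs 5 doublings: 5 × 21.88 ≈ 109 years.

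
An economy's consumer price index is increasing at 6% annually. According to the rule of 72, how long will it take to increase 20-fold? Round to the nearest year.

roughly 52 years

Doubling time ≈ 72/6 = 12.00 years.
20× is log₂ 20 ≈ 4.32 doublings, so ≈ 4.32 × 12.00 = 52 years.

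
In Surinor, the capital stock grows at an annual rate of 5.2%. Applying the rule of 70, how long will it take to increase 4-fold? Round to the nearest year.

Doubling time ≈ 70/5.2 = 13.46 years.
4× is 2 doublings, so 2 × 13.46 ≈ 27 years.

roughly 27 years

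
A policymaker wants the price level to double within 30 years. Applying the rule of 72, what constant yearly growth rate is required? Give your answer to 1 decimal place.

72 / 30 ≈ 2.40, so about 2.4% per year.

roughly 2.4%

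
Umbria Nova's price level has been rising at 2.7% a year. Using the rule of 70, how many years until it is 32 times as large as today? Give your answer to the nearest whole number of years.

roughly 130 years

One doubling takes 70/2.7 = 25.93 years.
32 = 2^5, so 5 doublings → 130 years.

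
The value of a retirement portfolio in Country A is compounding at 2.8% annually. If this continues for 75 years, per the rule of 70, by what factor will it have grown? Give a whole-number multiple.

Doubling time ≈ 70/2.8 = 25.00 years.
75/25.00 ≈ 3 doublings, so about 2^3 = 8×.

around 8 times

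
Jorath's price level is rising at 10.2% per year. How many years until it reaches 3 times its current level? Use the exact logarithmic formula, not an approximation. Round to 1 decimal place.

t = ln(3) / ln(1 + 0.102) = 1.0986 / 0.097127 ≈ 11.31.

11.3 years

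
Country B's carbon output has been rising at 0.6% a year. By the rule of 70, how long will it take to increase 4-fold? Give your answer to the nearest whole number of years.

Doubling time ≈ 70/0.6 = 116.67 years.
Getting to 4× needs 2 doublings: 2 × 116.67 ≈ 233 years.

≈ 233 years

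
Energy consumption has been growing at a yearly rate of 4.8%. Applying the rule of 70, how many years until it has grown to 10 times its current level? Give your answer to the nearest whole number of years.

Doubling time ≈ 70/4.8 = 14.58 years.
Reaching 10× takes log₂(10) ≈ 3.32 doublings.
3.32 × 14.58 ≈ 48 years.

approximately 48 years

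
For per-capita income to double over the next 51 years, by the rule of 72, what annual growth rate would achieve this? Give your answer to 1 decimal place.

72 / 51 ≈ 1.41, so about 1.4% a year.

1.4% a year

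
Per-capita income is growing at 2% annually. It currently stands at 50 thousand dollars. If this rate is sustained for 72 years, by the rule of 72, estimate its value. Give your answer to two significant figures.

around 200 thousand dollars

Doubling time ≈ 72/2 = 36.00 years.
72 years is 72/36.00 ≈ 2.00 doublings, a factor of 2^2.00 ≈ 4.00.
50 × 4.00 ≈ 200 thousand dollars.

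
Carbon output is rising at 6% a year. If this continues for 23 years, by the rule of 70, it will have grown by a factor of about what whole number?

Doubling time ≈ 70/6 = 11.67 years.
23/11.67 ≈ 2 doublings, so about 2^2 = 4×.

about 4 times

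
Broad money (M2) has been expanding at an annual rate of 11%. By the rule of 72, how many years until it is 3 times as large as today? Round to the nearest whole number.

Doubling time ≈ 72/11 = 6.55 years.
3× is log₂ 3 ≈ 1.58 doublings, so ≈ 1.58 × 6.55 = 10 years.

around 10 years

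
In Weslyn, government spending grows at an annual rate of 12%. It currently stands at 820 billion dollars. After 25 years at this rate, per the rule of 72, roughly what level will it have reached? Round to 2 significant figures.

Doubling time ≈ 72/12 = 6.00 years.
25 years is 25/6.00 ≈ 4.17 doublings, a factor of 2^4.17 ≈ 18.00.
820 × 18.00 ≈ 15000 billion dollars.

roughly 15000 billion dollars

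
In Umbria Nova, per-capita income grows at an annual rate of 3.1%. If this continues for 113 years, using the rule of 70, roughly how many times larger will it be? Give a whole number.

about 32 times

At 3.1% one doubling takes ≈ 22.58 years; 113 years is 5 of them, so ×32.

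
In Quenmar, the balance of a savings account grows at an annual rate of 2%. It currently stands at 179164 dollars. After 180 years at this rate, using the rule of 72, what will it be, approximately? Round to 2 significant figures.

around 5700000 dollars

It doubles every 72/2 ≈ 36.00 years, so 180 years is 5.00 doublings.
2^5.00 ≈ 32.00; 179164 × 32.00 ≈ 5700000 dollars.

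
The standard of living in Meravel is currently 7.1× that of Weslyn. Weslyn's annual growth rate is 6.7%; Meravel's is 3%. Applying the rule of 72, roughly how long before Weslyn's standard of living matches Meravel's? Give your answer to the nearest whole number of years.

around 55 years

Weslyn gains on Meravel at 6.7% − 3% = 3.7 points a year.
At that relative rate the gap halves every 72/3.7 ≈ 19.46 years.
A 7.1× gap takes log₂(7.1) ≈ 2.83 halvings to close: 2.83 × 19.46 ≈ 55 years.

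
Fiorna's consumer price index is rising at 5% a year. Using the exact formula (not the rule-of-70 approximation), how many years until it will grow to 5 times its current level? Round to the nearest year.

t = ln(5) / ln(1 + 0.05) = 1.6094 / 0.048790 ≈ 32.99.
≈ 33 years.

33 years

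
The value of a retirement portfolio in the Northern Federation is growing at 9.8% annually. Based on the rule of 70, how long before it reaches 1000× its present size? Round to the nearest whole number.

roughly 71 years

One doubling takes 70/9.8 = 7.14 years.
Reaching 1000× takes log₂(1000) ≈ 9.97 doublings.
9.97 × 7.14 ≈ 71 years.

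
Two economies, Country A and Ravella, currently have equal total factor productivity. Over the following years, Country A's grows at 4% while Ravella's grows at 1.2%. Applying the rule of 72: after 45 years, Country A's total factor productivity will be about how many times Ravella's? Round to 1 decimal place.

roughly 3.4 times

Only the 2.8-point difference matters.
72/2.8 ≈ 25.71 years per doubling of the ratio; 45 years gives 1.75 doublings, so ≈ 3.4×.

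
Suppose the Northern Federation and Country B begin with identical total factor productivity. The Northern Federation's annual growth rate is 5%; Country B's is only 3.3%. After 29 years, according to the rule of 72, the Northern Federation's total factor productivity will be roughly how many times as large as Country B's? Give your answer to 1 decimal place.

approximately 1.6 times

Rate gap = 5% − 3.3% = 1.7 points.
The ratio doubles every 72/1.7 ≈ 42.35 years.
29/42.35 ≈ 0.68 doublings → ratio ≈ 2^0.68 ≈ 1.6.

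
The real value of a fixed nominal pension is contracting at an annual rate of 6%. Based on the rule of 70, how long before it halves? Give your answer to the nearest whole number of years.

Halving time ≈ 70 / 6 = 11.67 → 12 years.

12 years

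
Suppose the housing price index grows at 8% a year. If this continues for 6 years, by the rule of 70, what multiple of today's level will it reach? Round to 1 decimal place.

1.6 times

Doubles every ≈ 8.75 years (70/8).
6 years is 0.69 doublings; 2^0.69 ≈ 1.6×.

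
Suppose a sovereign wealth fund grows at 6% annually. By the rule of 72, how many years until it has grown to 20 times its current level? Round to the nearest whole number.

roughly 52 years

One doubling takes 72/6 = 12.00 years.
20× is log₂ 20 ≈ 4.32 doublings, so ≈ 4.32 × 12.00 = 52 years.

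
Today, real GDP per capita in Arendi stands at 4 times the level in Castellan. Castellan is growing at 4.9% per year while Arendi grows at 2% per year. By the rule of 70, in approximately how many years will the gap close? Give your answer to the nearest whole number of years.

Castellan gains on Arendi at 4.9% − 2% = 2.9 points a year.
At that relative rate the gap halves every 70/2.9 ≈ 24.14 years.
A 4 times gap closes after 2 halvings: 2 × 24.14 ≈ 48 years.

48 years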